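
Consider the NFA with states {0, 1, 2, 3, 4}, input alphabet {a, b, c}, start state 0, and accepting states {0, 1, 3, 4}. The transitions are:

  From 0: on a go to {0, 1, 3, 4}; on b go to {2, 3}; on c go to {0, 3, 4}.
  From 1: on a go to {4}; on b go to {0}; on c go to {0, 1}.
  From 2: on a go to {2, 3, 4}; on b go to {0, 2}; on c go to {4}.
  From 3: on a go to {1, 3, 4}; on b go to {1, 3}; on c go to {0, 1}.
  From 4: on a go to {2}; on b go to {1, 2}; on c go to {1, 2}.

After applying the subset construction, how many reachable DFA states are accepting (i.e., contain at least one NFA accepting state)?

10

Start state of the DFA: {0}.
{0} --a--> {0, 1, 3, 4}  [new]
{0} --b--> {2, 3}  [new]
{0} --c--> {0, 3, 4}  [new]
{0, 1, 3, 4} --a--> {0, 1, 2, 3, 4}  [new]
{0, 1, 3, 4} --b--> {0, 1, 2, 3}  [new]
{0, 1, 3, 4} --c--> {0, 1, 2, 3, 4}  [seen]
{2, 3} --a--> {1, 2, 3, 4}  [new]
{2, 3} --b--> {0, 1, 2, 3}  [seen]
{2, 3} --c--> {0, 1, 4}  [new]
{0, 3, 4} --a--> {0, 1, 2, 3, 4}  [seen]
{0, 3, 4} --b--> {1, 2, 3}  [new]
{0, 3, 4} --c--> {0, 1, 2, 3, 4}  [seen]
{0, 1, 2, 3, 4} --a--> {0, 1, 2, 3, 4}  [seen]
{0, 1, 2, 3, 4} --b--> {0, 1, 2, 3}  [seen]
{0, 1, 2, 3, 4} --c--> {0, 1, 2, 3, 4}  [seen]
{0, 1, 2, 3} --a--> {0, 1, 2, 3, 4}  [seen]
{0, 1, 2, 3} --b--> {0, 1, 2, 3}  [seen]
{0, 1, 2, 3} --c--> {0, 1, 3, 4}  [seen]
{1, 2, 3, 4} --a--> {1, 2, 3, 4}  [seen]
{1, 2, 3, 4} --b--> {0, 1, 2, 3}  [seen]
{1, 2, 3, 4} --c--> {0, 1, 2, 4}  [new]
{0, 1, 4} --a--> {0, 1, 2, 3, 4}  [seen]
{0, 1, 4} --b--> {0, 1, 2, 3}  [seen]
{0, 1, 4} --c--> {0, 1, 2, 3, 4}  [seen]
{1, 2, 3} --a--> {1, 2, 3, 4}  [seen]
{1, 2, 3} --b--> {0, 1, 2, 3}  [seen]
{1, 2, 3} --c--> {0, 1, 4}  [seen]
{0, 1, 2, 4} --a--> {0, 1, 2, 3, 4}  [seen]
{0, 1, 2, 4} --b--> {0, 1, 2, 3}  [seen]
{0, 1, 2, 4} --c--> {0, 1, 2, 3, 4}  [seen]
Reachable DFA states: {0}, {0, 1, 3, 4}, {2, 3}, {0, 3, 4}, {0, 1, 2, 3, 4}, {0, 1, 2, 3}, {1, 2, 3, 4}, {0, 1, 4}, {1, 2, 3}, {0, 1, 2, 4}.
Accepting DFA states (contain an NFA accepting state): {0}, {0, 1, 3, 4}, {2, 3}, {0, 3, 4}, {0, 1, 2, 3, 4}, {0, 1, 2, 3}, {1, 2, 3, 4}, {0, 1, 4}, {1, 2, 3}, {0, 1, 2, 4}.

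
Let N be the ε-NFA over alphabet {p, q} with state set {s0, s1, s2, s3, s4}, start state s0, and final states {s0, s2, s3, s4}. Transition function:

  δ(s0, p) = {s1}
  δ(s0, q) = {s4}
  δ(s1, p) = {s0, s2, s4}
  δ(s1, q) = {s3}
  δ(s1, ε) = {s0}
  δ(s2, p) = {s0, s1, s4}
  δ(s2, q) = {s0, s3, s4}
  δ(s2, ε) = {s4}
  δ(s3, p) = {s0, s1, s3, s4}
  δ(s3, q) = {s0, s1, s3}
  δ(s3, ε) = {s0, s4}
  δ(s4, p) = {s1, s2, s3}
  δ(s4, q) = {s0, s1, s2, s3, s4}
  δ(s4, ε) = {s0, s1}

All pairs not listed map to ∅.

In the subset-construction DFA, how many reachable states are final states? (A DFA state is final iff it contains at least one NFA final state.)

Start state of the DFA: {s0} (ε-closure of the NFA start).
{s0} --p--> {s0, s1}  [new]
{s0} --q--> {s0, s1, s4}  [new]
{s0, s1} --p--> {s0, s1, s2, s4}  [new]
{s0, s1} --q--> {s0, s1, s3, s4}  [new]
{s0, s1, s4} --p--> {s0, s1, s2, s3, s4}  [new]
{s0, s1, s4} --q--> {s0, s1, s2, s3, s4}  [seen]
{s0, s1, s2, s4} --p--> {s0, s1, s2, s3, s4}  [seen]
{s0, s1, s2, s4} --q--> {s0, s1, s2, s3, s4}  [seen]
{s0, s1, s3, s4} --p--> {s0, s1, s2, s3, s4}  [seen]
{s0, s1, s3, s4} --q--> {s0, s1, s2, s3, s4}  [seen]
{s0, s1, s2, s3, s4} --p--> {s0, s1, s2, s3, s4}  [seen]
{s0, s1, s2, s3, s4} --q--> {s0, s1, s2, s3, s4}  [seen]
Reachable DFA states: {s0}, {s0, s1}, {s0, s1, s4}, {s0, s1, s2, s4}, {s0, s1, s3, s4}, {s0, s1, s2, s3, s4}.
Accepting DFA states (contain an NFA accepting state): {s0}, {s0, s1}, {s0, s1, s4}, {s0, s1, s2, s4}, {s0, s1, s3, s4}, {s0, s1, s2, s3, s4}.

6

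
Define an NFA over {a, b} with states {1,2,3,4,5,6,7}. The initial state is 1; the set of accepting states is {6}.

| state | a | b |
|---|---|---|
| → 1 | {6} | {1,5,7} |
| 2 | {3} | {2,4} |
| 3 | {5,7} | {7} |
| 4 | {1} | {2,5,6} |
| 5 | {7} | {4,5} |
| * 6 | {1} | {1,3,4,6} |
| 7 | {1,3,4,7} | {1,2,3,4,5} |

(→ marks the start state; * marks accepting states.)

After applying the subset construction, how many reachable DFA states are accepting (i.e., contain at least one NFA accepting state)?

Start state of the DFA: {1}.
{1} --a--> {6}  [new]
{1} --b--> {1,5,7}  [new]
{6} --a--> {1}  [seen]
{6} --b--> {1,3,4,6}  [new]
{1,5,7} --a--> {1,3,4,6,7}  [new]
{1,5,7} --b--> {1,2,3,4,5,7}  [new]
{1,3,4,6} --a--> {1,5,6,7}  [new]
{1,3,4,6} --b--> {1,2,3,4,5,6,7}  [new]
{1,3,4,6,7} --a--> {1,3,4,5,6,7}  [new]
{1,3,4,6,7} --b--> {1,2,3,4,5,6,7}  [seen]
{1,2,3,4,5,7} --a--> {1,3,4,5,6,7}  [seen]
{1,2,3,4,5,7} --b--> {1,2,3,4,5,6,7}  [seen]
{1,5,6,7} --a--> {1,3,4,6,7}  [seen]
{1,5,6,7} --b--> {1,2,3,4,5,6,7}  [seen]
{1,2,3,4,5,6,7} --a--> {1,3,4,5,6,7}  [seen]
{1,2,3,4,5,6,7} --b--> {1,2,3,4,5,6,7}  [seen]
{1,3,4,5,6,7} --a--> {1,3,4,5,6,7}  [seen]
{1,3,4,5,6,7} --b--> {1,2,3,4,5,6,7}  [seen]
Reachable DFA states: {1}, {6}, {1,5,7}, {1,3,4,6}, {1,3,4,6,7}, {1,2,3,4,5,7}, {1,5,6,7}, {1,2,3,4,5,6,7}, {1,3,4,5,6,7}.
Accepting DFA states (contain an NFA accepting state): {6}, {1,3,4,6}, {1,3,4,6,7}, {1,5,6,7}, {1,2,3,4,5,6,7}, {1,3,4,5,6,7}.

6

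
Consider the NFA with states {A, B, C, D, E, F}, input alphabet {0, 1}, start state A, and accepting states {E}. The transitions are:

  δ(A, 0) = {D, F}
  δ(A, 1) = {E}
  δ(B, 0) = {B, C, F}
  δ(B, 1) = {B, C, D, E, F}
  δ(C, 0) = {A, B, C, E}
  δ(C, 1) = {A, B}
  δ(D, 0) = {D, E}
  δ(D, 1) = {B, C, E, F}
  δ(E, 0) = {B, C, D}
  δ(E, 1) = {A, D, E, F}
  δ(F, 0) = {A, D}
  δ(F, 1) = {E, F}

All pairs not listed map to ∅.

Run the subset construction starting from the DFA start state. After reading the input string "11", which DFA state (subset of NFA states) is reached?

Start: {A}.
δ(A,1) = {E}.
Union: {E}.
After 1: {E}.
δ(E,1) = {A, D, E, F}.
Union: {A, D, E, F}.
After 1: {A, D, E, F}.

{A, D, E, F}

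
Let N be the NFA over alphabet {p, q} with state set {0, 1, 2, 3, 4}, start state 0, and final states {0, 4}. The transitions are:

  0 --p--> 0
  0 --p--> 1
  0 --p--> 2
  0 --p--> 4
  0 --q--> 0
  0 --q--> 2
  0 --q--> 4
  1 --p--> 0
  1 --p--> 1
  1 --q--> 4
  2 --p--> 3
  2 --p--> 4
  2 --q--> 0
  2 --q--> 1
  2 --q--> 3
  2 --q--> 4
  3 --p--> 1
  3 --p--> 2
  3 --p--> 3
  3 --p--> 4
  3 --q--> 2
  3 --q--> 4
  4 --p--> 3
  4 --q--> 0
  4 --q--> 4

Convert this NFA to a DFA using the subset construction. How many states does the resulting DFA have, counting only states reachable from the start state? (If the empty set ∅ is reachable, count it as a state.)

4

Start state of the DFA: {0}.
{0} --p--> {0, 1, 2, 4}  [new]
{0} --q--> {0, 2, 4}  [new]
{0, 1, 2, 4} --p--> {0, 1, 2, 3, 4}  [new]
{0, 1, 2, 4} --q--> {0, 1, 2, 3, 4}  [seen]
{0, 2, 4} --p--> {0, 1, 2, 3, 4}  [seen]
{0, 2, 4} --q--> {0, 1, 2, 3, 4}  [seen]
{0, 1, 2, 3, 4} --p--> {0, 1, 2, 3, 4}  [seen]
{0, 1, 2, 3, 4} --q--> {0, 1, 2, 3, 4}  [seen]
Reachable DFA states: {0}, {0, 1, 2, 4}, {0, 2, 4}, {0, 1, 2, 3, 4}.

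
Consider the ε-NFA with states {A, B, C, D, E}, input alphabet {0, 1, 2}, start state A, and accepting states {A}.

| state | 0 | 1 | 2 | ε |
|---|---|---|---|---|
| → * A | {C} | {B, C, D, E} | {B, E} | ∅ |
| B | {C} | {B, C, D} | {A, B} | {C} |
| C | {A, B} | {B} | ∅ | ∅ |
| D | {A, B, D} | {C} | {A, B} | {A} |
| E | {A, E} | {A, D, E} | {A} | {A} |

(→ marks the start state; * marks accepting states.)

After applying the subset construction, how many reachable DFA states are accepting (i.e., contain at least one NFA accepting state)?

5

Start state of the DFA: {A} (ε-closure of the NFA start).
{A} --0--> {C}  [new]
{A} --1--> {A, B, C, D, E}  [new]
{A} --2--> {A, B, C, E}  [new]
{C} --0--> {A, B, C}  [new]
{C} --1--> {B, C}  [new]
{C} --2--> ∅  [new]
{A, B, C, D, E} --0--> {A, B, C, D, E}  [seen]
{A, B, C, D, E} --1--> {A, B, C, D, E}  [seen]
{A, B, C, D, E} --2--> {A, B, C, E}  [seen]
{A, B, C, E} --0--> {A, B, C, E}  [seen]
{A, B, C, E} --1--> {A, B, C, D, E}  [seen]
{A, B, C, E} --2--> {A, B, C, E}  [seen]
{A, B, C} --0--> {A, B, C}  [seen]
{A, B, C} --1--> {A, B, C, D, E}  [seen]
{A, B, C} --2--> {A, B, C, E}  [seen]
{B, C} --0--> {A, B, C}  [seen]
{B, C} --1--> {A, B, C, D}  [new]
{B, C} --2--> {A, B, C}  [seen]
∅ --0--> ∅  [seen]
∅ --1--> ∅  [seen]
∅ --2--> ∅  [seen]
{A, B, C, D} --0--> {A, B, C, D}  [seen]
{A, B, C, D} --1--> {A, B, C, D, E}  [seen]
{A, B, C, D} --2--> {A, B, C, E}  [seen]
Reachable DFA states: {A}, {C}, {A, B, C, D, E}, {A, B, C, E}, {A, B, C}, {B, C}, ∅, {A, B, C, D}.
Accepting DFA states (contain an NFA accepting state): {A}, {A, B, C, D, E}, {A, B, C, E}, {A, B, C}, {A, B, C, D}.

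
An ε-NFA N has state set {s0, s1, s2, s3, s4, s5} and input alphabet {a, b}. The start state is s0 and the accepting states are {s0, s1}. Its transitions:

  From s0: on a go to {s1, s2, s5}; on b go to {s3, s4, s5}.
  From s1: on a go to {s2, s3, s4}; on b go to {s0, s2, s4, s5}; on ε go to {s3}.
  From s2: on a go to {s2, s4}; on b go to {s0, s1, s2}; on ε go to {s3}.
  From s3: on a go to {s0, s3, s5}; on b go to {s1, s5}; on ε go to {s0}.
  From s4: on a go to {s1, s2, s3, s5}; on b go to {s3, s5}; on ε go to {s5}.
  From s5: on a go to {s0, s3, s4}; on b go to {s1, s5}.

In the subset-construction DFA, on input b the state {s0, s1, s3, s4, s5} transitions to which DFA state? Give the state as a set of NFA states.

δ(s0,b) = {s3, s4, s5}; δ(s1,b) = {s0, s2, s4, s5}; δ(s3,b) = {s1, s5}; δ(s4,b) = {s3, s5}; δ(s5,b) = {s1, s5}.
Union: {s0, s1, s2, s3, s4, s5}.

{s0, s1, s2, s3, s4, s5}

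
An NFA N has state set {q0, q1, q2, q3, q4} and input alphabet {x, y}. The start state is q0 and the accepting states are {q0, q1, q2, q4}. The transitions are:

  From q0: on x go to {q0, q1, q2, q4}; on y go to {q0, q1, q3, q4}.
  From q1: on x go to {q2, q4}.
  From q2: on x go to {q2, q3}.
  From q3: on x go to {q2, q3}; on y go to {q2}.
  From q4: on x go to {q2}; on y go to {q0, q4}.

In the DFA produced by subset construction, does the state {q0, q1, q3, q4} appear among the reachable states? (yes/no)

yes

Start state of the DFA: {q0}.
{q0} --x--> {q0, q1, q2, q4}  [new]
{q0} --y--> {q0, q1, q3, q4}  [new]
{q0, q1, q2, q4} --x--> {q0, q1, q2, q3, q4}  [new]
{q0, q1, q2, q4} --y--> {q0, q1, q3, q4}  [seen]
{q0, q1, q3, q4} --x--> {q0, q1, q2, q3, q4}  [seen]
{q0, q1, q3, q4} --y--> {q0, q1, q2, q3, q4}  [seen]
{q0, q1, q2, q3, q4} --x--> {q0, q1, q2, q3, q4}  [seen]
{q0, q1, q2, q3, q4} --y--> {q0, q1, q2, q3, q4}  [seen]
Reachable DFA states: {q0}, {q0, q1, q2, q4}, {q0, q1, q3, q4}, {q0, q1, q2, q3, q4}.
{q0, q1, q3, q4} is among them.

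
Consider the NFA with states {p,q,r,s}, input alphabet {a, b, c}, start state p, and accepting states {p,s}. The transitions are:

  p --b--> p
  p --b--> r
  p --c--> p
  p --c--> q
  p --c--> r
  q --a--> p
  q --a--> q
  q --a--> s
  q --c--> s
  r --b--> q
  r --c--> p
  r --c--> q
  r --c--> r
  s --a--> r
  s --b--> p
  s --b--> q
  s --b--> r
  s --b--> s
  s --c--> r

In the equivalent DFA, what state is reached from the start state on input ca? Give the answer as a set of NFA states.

Start: {p}.
δ(p,c) = {p,q,r}.
Union: {p,q,r}.
After c: {p,q,r}.
δ(p,a) = ∅; δ(q,a) = {p,q,s}; δ(r,a) = ∅.
Union: {p,q,s}.
After a: {p,q,s}.

{p,q,s}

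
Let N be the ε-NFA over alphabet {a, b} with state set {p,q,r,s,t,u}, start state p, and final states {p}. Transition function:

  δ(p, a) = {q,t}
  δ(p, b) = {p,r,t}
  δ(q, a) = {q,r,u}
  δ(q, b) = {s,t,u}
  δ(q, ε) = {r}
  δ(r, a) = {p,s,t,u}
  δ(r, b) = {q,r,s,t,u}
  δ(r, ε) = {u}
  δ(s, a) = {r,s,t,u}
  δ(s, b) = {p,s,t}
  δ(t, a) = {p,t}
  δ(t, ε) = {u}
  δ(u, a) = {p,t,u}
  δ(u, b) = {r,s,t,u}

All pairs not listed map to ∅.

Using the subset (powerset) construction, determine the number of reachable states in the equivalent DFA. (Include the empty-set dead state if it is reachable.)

Start state of the DFA: {p} (ε-closure of the NFA start).
{p} --a--> {q,r,t,u}  [new]
{p} --b--> {p,r,t,u}  [new]
{q,r,t,u} --a--> {p,q,r,s,t,u}  [new]
{q,r,t,u} --b--> {q,r,s,t,u}  [new]
{p,r,t,u} --a--> {p,q,r,s,t,u}  [seen]
{p,r,t,u} --b--> {p,q,r,s,t,u}  [seen]
{p,q,r,s,t,u} --a--> {p,q,r,s,t,u}  [seen]
{p,q,r,s,t,u} --b--> {p,q,r,s,t,u}  [seen]
{q,r,s,t,u} --a--> {p,q,r,s,t,u}  [seen]
{q,r,s,t,u} --b--> {p,q,r,s,t,u}  [seen]
Reachable DFA states: {p}, {q,r,t,u}, {p,r,t,u}, {p,q,r,s,t,u}, {q,r,s,t,u}.

5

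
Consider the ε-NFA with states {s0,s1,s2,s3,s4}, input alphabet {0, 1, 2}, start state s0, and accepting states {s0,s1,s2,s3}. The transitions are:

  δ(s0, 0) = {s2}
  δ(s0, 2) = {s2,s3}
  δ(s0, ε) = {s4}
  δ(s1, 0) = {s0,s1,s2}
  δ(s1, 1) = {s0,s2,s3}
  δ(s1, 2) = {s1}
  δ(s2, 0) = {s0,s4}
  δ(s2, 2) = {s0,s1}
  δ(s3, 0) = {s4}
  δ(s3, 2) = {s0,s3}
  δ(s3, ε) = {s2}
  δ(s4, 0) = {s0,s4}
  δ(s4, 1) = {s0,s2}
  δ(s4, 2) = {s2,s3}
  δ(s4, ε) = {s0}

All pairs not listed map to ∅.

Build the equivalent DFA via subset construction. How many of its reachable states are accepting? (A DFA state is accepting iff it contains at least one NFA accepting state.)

Start state of the DFA: {s0,s4} (ε-closure of the NFA start).
{s0,s4} --0--> {s0,s2,s4}  [new]
{s0,s4} --1--> {s0,s2,s4}  [seen]
{s0,s4} --2--> {s2,s3}  [new]
{s0,s2,s4} --0--> {s0,s2,s4}  [seen]
{s0,s2,s4} --1--> {s0,s2,s4}  [seen]
{s0,s2,s4} --2--> {s0,s1,s2,s3,s4}  [new]
{s2,s3} --0--> {s0,s4}  [seen]
{s2,s3} --1--> ∅  [new]
{s2,s3} --2--> {s0,s1,s2,s3,s4}  [seen]
{s0,s1,s2,s3,s4} --0--> {s0,s1,s2,s4}  [new]
{s0,s1,s2,s3,s4} --1--> {s0,s2,s3,s4}  [new]
{s0,s1,s2,s3,s4} --2--> {s0,s1,s2,s3,s4}  [seen]
∅ --0--> ∅  [seen]
∅ --1--> ∅  [seen]
∅ --2--> ∅  [seen]
{s0,s1,s2,s4} --0--> {s0,s1,s2,s4}  [seen]
{s0,s1,s2,s4} --1--> {s0,s2,s3,s4}  [seen]
{s0,s1,s2,s4} --2--> {s0,s1,s2,s3,s4}  [seen]
{s0,s2,s3,s4} --0--> {s0,s2,s4}  [seen]
{s0,s2,s3,s4} --1--> {s0,s2,s4}  [seen]
{s0,s2,s3,s4} --2--> {s0,s1,s2,s3,s4}  [seen]
Reachable DFA states: {s0,s4}, {s0,s2,s4}, {s2,s3}, {s0,s1,s2,s3,s4}, ∅, {s0,s1,s2,s4}, {s0,s2,s3,s4}.
Accepting DFA states (contain an NFA accepting state): {s0,s4}, {s0,s2,s4}, {s2,s3}, {s0,s1,s2,s3,s4}, {s0,s1,s2,s4}, {s0,s2,s3,s4}.

6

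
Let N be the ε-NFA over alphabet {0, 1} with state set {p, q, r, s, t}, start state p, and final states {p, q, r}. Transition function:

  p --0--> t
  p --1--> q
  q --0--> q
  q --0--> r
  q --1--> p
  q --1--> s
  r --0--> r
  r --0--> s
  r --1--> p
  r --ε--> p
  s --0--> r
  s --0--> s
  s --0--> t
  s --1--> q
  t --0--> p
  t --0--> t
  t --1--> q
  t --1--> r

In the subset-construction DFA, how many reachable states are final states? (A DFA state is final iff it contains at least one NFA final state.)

Start state of the DFA: {p} (ε-closure of the NFA start).
{p} --0--> {t}  [new]
{p} --1--> {q}  [new]
{t} --0--> {p, t}  [new]
{t} --1--> {p, q, r}  [new]
{q} --0--> {p, q, r}  [seen]
{q} --1--> {p, s}  [new]
{p, t} --0--> {p, t}  [seen]
{p, t} --1--> {p, q, r}  [seen]
{p, q, r} --0--> {p, q, r, s, t}  [new]
{p, q, r} --1--> {p, q, s}  [new]
{p, s} --0--> {p, r, s, t}  [new]
{p, s} --1--> {q}  [seen]
{p, q, r, s, t} --0--> {p, q, r, s, t}  [seen]
{p, q, r, s, t} --1--> {p, q, r, s}  [new]
{p, q, s} --0--> {p, q, r, s, t}  [seen]
{p, q, s} --1--> {p, q, s}  [seen]
{p, r, s, t} --0--> {p, r, s, t}  [seen]
{p, r, s, t} --1--> {p, q, r}  [seen]
{p, q, r, s} --0--> {p, q, r, s, t}  [seen]
{p, q, r, s} --1--> {p, q, s}  [seen]
Reachable DFA states: {p}, {t}, {q}, {p, t}, {p, q, r}, {p, s}, {p, q, r, s, t}, {p, q, s}, {p, r, s, t}, {p, q, r, s}.
Accepting DFA states (contain an NFA accepting state): {p}, {q}, {p, t}, {p, q, r}, {p, s}, {p, q, r, s, t}, {p, q, s}, {p, r, s, t}, {p, q, r, s}.

9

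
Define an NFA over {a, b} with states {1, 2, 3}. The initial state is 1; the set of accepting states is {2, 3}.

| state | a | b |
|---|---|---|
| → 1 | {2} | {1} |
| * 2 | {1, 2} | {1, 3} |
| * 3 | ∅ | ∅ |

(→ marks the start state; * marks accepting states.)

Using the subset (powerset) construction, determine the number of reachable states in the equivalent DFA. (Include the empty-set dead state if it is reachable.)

Start state of the DFA: {1}.
{1} --a--> {2}  [new]
{1} --b--> {1}  [seen]
{2} --a--> {1, 2}  [new]
{2} --b--> {1, 3}  [new]
{1, 2} --a--> {1, 2}  [seen]
{1, 2} --b--> {1, 3}  [seen]
{1, 3} --a--> {2}  [seen]
{1, 3} --b--> {1}  [seen]
Reachable DFA states: {1}, {2}, {1, 2}, {1, 3}.

4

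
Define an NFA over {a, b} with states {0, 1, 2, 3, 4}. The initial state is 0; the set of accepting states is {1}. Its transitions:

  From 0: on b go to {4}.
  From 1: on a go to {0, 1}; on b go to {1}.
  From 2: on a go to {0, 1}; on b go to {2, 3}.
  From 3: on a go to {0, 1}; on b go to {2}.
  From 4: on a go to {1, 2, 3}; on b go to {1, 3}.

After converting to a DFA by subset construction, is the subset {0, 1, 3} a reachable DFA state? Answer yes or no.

no

Start state of the DFA: {0}.
{0} --a--> ∅  [new]
{0} --b--> {4}  [new]
∅ --a--> ∅  [seen]
∅ --b--> ∅  [seen]
{4} --a--> {1, 2, 3}  [new]
{4} --b--> {1, 3}  [new]
{1, 2, 3} --a--> {0, 1}  [new]
{1, 2, 3} --b--> {1, 2, 3}  [seen]
{1, 3} --a--> {0, 1}  [seen]
{1, 3} --b--> {1, 2}  [new]
{0, 1} --a--> {0, 1}  [seen]
{0, 1} --b--> {1, 4}  [new]
{1, 2} --a--> {0, 1}  [seen]
{1, 2} --b--> {1, 2, 3}  [seen]
{1, 4} --a--> {0, 1, 2, 3}  [new]
{1, 4} --b--> {1, 3}  [seen]
{0, 1, 2, 3} --a--> {0, 1}  [seen]
{0, 1, 2, 3} --b--> {1, 2, 3, 4}  [new]
{1, 2, 3, 4} --a--> {0, 1, 2, 3}  [seen]
{1, 2, 3, 4} --b--> {1, 2, 3}  [seen]
Reachable DFA states: {0}, ∅, {4}, {1, 2, 3}, {1, 3}, {0, 1}, {1, 2}, {1, 4}, {0, 1, 2, 3}, {1, 2, 3, 4}.
{0, 1, 3} is not among them.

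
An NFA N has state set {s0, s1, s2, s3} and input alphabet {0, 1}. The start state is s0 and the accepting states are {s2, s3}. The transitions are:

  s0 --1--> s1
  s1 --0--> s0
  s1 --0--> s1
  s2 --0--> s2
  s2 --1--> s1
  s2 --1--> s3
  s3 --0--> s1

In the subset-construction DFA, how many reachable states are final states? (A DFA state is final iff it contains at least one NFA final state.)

0

Start state of the DFA: {s0}.
{s0} --0--> ∅  [new]
{s0} --1--> {s1}  [new]
∅ --0--> ∅  [seen]
∅ --1--> ∅  [seen]
{s1} --0--> {s0, s1}  [new]
{s1} --1--> ∅  [seen]
{s0, s1} --0--> {s0, s1}  [seen]
{s0, s1} --1--> {s1}  [seen]
Reachable DFA states: {s0}, ∅, {s1}, {s0, s1}.
Accepting DFA states (contain an NFA accepting state): none.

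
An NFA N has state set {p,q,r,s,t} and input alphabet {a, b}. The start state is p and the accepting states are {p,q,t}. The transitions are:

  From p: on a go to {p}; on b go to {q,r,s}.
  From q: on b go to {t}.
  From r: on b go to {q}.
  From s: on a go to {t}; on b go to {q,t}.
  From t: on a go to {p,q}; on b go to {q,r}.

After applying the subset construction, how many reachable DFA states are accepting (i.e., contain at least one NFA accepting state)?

Start state of the DFA: {p}.
{p} --a--> {p}  [seen]
{p} --b--> {q,r,s}  [new]
{q,r,s} --a--> {t}  [new]
{q,r,s} --b--> {q,t}  [new]
{t} --a--> {p,q}  [new]
{t} --b--> {q,r}  [new]
{q,t} --a--> {p,q}  [seen]
{q,t} --b--> {q,r,t}  [new]
{p,q} --a--> {p}  [seen]
{p,q} --b--> {q,r,s,t}  [new]
{q,r} --a--> ∅  [new]
{q,r} --b--> {q,t}  [seen]
{q,r,t} --a--> {p,q}  [seen]
{q,r,t} --b--> {q,r,t}  [seen]
{q,r,s,t} --a--> {p,q,t}  [new]
{q,r,s,t} --b--> {q,r,t}  [seen]
∅ --a--> ∅  [seen]
∅ --b--> ∅  [seen]
{p,q,t} --a--> {p,q}  [seen]
{p,q,t} --b--> {q,r,s,t}  [seen]
Reachable DFA states: {p}, {q,r,s}, {t}, {q,t}, {p,q}, {q,r}, {q,r,t}, {q,r,s,t}, ∅, {p,q,t}.
Accepting DFA states (contain an NFA accepting state): {p}, {q,r,s}, {t}, {q,t}, {p,q}, {q,r}, {q,r,t}, {q,r,s,t}, {p,q,t}.

9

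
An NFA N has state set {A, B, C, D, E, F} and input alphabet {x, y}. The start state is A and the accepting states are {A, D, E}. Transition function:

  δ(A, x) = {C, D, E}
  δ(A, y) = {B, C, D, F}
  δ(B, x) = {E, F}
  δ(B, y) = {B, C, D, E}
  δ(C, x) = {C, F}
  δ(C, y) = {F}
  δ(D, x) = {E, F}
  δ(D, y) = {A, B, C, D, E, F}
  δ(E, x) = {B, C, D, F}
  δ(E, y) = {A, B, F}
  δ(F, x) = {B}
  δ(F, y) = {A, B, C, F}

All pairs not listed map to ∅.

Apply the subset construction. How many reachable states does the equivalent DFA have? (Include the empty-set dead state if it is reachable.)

6

Start state of the DFA: {A}.
{A} --x--> {C, D, E}  [new]
{A} --y--> {B, C, D, F}  [new]
{C, D, E} --x--> {B, C, D, E, F}  [new]
{C, D, E} --y--> {A, B, C, D, E, F}  [new]
{B, C, D, F} --x--> {B, C, E, F}  [new]
{B, C, D, F} --y--> {A, B, C, D, E, F}  [seen]
{B, C, D, E, F} --x--> {B, C, D, E, F}  [seen]
{B, C, D, E, F} --y--> {A, B, C, D, E, F}  [seen]
{A, B, C, D, E, F} --x--> {B, C, D, E, F}  [seen]
{A, B, C, D, E, F} --y--> {A, B, C, D, E, F}  [seen]
{B, C, E, F} --x--> {B, C, D, E, F}  [seen]
{B, C, E, F} --y--> {A, B, C, D, E, F}  [seen]
Reachable DFA states: {A}, {C, D, E}, {B, C, D, F}, {B, C, D, E, F}, {A, B, C, D, E, F}, {B, C, E, F}.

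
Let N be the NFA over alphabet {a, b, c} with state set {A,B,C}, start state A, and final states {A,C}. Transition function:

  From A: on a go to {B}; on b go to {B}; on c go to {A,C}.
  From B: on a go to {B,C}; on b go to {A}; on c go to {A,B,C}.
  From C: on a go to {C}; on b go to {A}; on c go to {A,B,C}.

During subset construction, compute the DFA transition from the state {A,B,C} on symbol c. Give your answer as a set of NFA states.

δ(A,c) = {A,C}; δ(B,c) = {A,B,C}; δ(C,c) = {A,B,C}.
Union: {A,B,C}.

{A,B,C}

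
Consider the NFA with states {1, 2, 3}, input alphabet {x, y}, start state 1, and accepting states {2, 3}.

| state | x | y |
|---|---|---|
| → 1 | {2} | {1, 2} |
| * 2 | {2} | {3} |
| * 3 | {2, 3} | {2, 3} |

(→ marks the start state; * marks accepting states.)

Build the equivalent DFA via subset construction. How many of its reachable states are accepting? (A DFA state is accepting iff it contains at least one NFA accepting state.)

5

Start state of the DFA: {1}.
{1} --x--> {2}  [new]
{1} --y--> {1, 2}  [new]
{2} --x--> {2}  [seen]
{2} --y--> {3}  [new]
{1, 2} --x--> {2}  [seen]
{1, 2} --y--> {1, 2, 3}  [new]
{3} --x--> {2, 3}  [new]
{3} --y--> {2, 3}  [seen]
{1, 2, 3} --x--> {2, 3}  [seen]
{1, 2, 3} --y--> {1, 2, 3}  [seen]
{2, 3} --x--> {2, 3}  [seen]
{2, 3} --y--> {2, 3}  [seen]
Reachable DFA states: {1}, {2}, {1, 2}, {3}, {1, 2, 3}, {2, 3}.
Accepting DFA states (contain an NFA accepting state): {2}, {1, 2}, {3}, {1, 2, 3}, {2, 3}.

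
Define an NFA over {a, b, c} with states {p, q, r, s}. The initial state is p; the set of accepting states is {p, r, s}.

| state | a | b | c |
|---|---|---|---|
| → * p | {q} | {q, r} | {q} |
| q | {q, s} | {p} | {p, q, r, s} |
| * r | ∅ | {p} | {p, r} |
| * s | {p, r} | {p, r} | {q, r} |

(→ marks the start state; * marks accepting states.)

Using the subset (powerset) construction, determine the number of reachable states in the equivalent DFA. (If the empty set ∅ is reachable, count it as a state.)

7

Start state of the DFA: {p}.
{p} --a--> {q}  [new]
{p} --b--> {q, r}  [new]
{p} --c--> {q}  [seen]
{q} --a--> {q, s}  [new]
{q} --b--> {p}  [seen]
{q} --c--> {p, q, r, s}  [new]
{q, r} --a--> {q, s}  [seen]
{q, r} --b--> {p}  [seen]
{q, r} --c--> {p, q, r, s}  [seen]
{q, s} --a--> {p, q, r, s}  [seen]
{q, s} --b--> {p, r}  [new]
{q, s} --c--> {p, q, r, s}  [seen]
{p, q, r, s} --a--> {p, q, r, s}  [seen]
{p, q, r, s} --b--> {p, q, r}  [new]
{p, q, r, s} --c--> {p, q, r, s}  [seen]
{p, r} --a--> {q}  [seen]
{p, r} --b--> {p, q, r}  [seen]
{p, r} --c--> {p, q, r}  [seen]
{p, q, r} --a--> {q, s}  [seen]
{p, q, r} --b--> {p, q, r}  [seen]
{p, q, r} --c--> {p, q, r, s}  [seen]
Reachable DFA states: {p}, {q}, {q, r}, {q, s}, {p, q, r, s}, {p, r}, {p, q, r}.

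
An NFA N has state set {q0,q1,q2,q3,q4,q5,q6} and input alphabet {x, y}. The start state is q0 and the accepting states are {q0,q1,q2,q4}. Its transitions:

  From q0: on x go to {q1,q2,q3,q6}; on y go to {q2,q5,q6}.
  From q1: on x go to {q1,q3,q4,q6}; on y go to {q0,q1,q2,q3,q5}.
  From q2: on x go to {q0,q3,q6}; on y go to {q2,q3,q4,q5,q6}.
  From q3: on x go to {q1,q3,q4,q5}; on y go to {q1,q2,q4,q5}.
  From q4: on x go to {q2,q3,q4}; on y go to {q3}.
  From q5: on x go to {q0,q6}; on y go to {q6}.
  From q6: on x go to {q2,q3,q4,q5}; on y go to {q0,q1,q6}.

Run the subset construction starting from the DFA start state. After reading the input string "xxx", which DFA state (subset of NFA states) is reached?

Start: {q0}.
δ(q0,x) = {q1,q2,q3,q6}.
Union: {q1,q2,q3,q6}.
After x: {q1,q2,q3,q6}.
δ(q1,x) = {q1,q3,q4,q6}; δ(q2,x) = {q0,q3,q6}; δ(q3,x) = {q1,q3,q4,q5}; δ(q6,x) = {q2,q3,q4,q5}.
Union: {q0,q1,q2,q3,q4,q5,q6}.
After x: {q0,q1,q2,q3,q4,q5,q6}.
δ(q0,x) = {q1,q2,q3,q6}; δ(q1,x) = {q1,q3,q4,q6}; δ(q2,x) = {q0,q3,q6}; δ(q3,x) = {q1,q3,q4,q5}; δ(q4,x) = {q2,q3,q4}; δ(q5,x) = {q0,q6}; δ(q6,x) = {q2,q3,q4,q5}.
Union: {q0,q1,q2,q3,q4,q5,q6}.
After x: {q0,q1,q2,q3,q4,q5,q6}.

{q0,q1,q2,q3,q4,q5,q6}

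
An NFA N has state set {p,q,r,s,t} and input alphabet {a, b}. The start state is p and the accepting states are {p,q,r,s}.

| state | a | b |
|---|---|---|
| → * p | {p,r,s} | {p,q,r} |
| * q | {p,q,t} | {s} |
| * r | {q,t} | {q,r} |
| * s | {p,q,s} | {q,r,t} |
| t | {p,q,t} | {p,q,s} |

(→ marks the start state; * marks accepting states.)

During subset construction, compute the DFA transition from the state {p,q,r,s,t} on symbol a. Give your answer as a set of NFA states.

δ(p,a) = {p,r,s}; δ(q,a) = {p,q,t}; δ(r,a) = {q,t}; δ(s,a) = {p,q,s}; δ(t,a) = {p,q,t}.
Union: {p,q,r,s,t}.

{p,q,r,s,t}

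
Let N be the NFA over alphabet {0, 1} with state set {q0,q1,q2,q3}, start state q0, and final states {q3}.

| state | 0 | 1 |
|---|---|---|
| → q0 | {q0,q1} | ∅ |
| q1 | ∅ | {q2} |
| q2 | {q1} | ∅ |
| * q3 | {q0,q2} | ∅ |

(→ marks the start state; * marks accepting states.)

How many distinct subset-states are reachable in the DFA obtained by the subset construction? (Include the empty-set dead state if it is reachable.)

Start state of the DFA: {q0}.
{q0} --0--> {q0,q1}  [new]
{q0} --1--> ∅  [new]
{q0,q1} --0--> {q0,q1}  [seen]
{q0,q1} --1--> {q2}  [new]
∅ --0--> ∅  [seen]
∅ --1--> ∅  [seen]
{q2} --0--> {q1}  [new]
{q2} --1--> ∅  [seen]
{q1} --0--> ∅  [seen]
{q1} --1--> {q2}  [seen]
Reachable DFA states: {q0}, {q0,q1}, ∅, {q2}, {q1}.

5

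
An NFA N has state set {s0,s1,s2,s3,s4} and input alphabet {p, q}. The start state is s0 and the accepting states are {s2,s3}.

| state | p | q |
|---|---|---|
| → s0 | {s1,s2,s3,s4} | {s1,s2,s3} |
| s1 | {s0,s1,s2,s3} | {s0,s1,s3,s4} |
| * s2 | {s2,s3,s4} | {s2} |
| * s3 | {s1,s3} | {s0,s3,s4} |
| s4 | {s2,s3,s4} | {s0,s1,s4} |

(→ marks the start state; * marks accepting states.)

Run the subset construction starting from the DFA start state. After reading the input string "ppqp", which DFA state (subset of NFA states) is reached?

Start: {s0}.
δ(s0,p) = {s1,s2,s3,s4}.
Union: {s1,s2,s3,s4}.
After p: {s1,s2,s3,s4}.
δ(s1,p) = {s0,s1,s2,s3}; δ(s2,p) = {s2,s3,s4}; δ(s3,p) = {s1,s3}; δ(s4,p) = {s2,s3,s4}.
Union: {s0,s1,s2,s3,s4}.
After p: {s0,s1,s2,s3,s4}.
δ(s0,q) = {s1,s2,s3}; δ(s1,q) = {s0,s1,s3,s4}; δ(s2,q) = {s2}; δ(s3,q) = {s0,s3,s4}; δ(s4,q) = {s0,s1,s4}.
Union: {s0,s1,s2,s3,s4}.
After q: {s0,s1,s2,s3,s4}.
δ(s0,p) = {s1,s2,s3,s4}; δ(s1,p) = {s0,s1,s2,s3}; δ(s2,p) = {s2,s3,s4}; δ(s3,p) = {s1,s3}; δ(s4,p) = {s2,s3,s4}.
Union: {s0,s1,s2,s3,s4}.
After p: {s0,s1,s2,s3,s4}.

{s0,s1,s2,s3,s4}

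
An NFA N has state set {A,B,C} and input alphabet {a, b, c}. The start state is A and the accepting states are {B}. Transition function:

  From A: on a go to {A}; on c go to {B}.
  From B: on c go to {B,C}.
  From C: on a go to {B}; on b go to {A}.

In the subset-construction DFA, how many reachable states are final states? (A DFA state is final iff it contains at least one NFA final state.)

2

Start state of the DFA: {A}.
{A} --a--> {A}  [seen]
{A} --b--> ∅  [new]
{A} --c--> {B}  [new]
∅ --a--> ∅  [seen]
∅ --b--> ∅  [seen]
∅ --c--> ∅  [seen]
{B} --a--> ∅  [seen]
{B} --b--> ∅  [seen]
{B} --c--> {B,C}  [new]
{B,C} --a--> {B}  [seen]
{B,C} --b--> {A}  [seen]
{B,C} --c--> {B,C}  [seen]
Reachable DFA states: {A}, ∅, {B}, {B,C}.
Accepting DFA states (contain an NFA accepting state): {B}, {B,C}.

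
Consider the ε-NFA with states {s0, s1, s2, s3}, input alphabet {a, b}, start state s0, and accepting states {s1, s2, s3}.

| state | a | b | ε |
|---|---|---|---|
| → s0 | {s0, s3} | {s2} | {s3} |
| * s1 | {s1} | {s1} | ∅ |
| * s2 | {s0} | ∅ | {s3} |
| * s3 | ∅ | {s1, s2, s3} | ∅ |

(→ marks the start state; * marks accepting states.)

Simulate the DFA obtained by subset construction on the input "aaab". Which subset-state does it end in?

{s1, s2, s3}

Start: {s0, s3}.
δ(s0,a) = {s0, s3}; δ(s3,a) = ∅.
Union: {s0, s3}.
After a: {s0, s3}.
δ(s0,a) = {s0, s3}; δ(s3,a) = ∅.
Union: {s0, s3}.
After a: {s0, s3}.
δ(s0,a) = {s0, s3}; δ(s3,a) = ∅.
Union: {s0, s3}.
After a: {s0, s3}.
δ(s0,b) = {s2}; δ(s3,b) = {s1, s2, s3}.
Union: {s1, s2, s3}.
After b: {s1, s2, s3}.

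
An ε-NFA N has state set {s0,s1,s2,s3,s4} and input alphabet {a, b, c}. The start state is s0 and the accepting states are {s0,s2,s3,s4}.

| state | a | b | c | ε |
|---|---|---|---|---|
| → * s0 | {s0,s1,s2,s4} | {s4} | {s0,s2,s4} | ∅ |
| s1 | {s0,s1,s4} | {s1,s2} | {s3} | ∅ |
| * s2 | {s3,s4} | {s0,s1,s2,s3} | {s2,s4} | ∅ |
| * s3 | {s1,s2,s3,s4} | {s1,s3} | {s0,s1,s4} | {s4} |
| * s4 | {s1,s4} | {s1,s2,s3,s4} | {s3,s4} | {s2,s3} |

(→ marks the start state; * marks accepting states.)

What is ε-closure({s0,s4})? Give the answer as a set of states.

{s0,s2,s3,s4}

Begin with {s0,s4}.
s4 →ε {s2,s3}; add s2, s3.
ε-closure = {s0,s2,s3,s4}.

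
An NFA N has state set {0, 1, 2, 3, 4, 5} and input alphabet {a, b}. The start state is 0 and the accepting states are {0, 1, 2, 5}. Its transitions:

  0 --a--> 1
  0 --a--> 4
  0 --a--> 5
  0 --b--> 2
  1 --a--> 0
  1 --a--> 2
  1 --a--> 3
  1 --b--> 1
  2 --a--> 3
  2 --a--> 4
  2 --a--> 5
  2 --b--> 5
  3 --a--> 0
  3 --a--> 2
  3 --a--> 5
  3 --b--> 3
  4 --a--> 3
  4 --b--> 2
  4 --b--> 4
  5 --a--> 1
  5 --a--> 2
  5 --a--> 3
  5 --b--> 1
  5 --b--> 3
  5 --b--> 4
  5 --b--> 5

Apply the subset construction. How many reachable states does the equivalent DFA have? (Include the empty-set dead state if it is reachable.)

Start state of the DFA: {0}.
{0} --a--> {1, 4, 5}  [new]
{0} --b--> {2}  [new]
{1, 4, 5} --a--> {0, 1, 2, 3}  [new]
{1, 4, 5} --b--> {1, 2, 3, 4, 5}  [new]
{2} --a--> {3, 4, 5}  [new]
{2} --b--> {5}  [new]
{0, 1, 2, 3} --a--> {0, 1, 2, 3, 4, 5}  [new]
{0, 1, 2, 3} --b--> {1, 2, 3, 5}  [new]
{1, 2, 3, 4, 5} --a--> {0, 1, 2, 3, 4, 5}  [seen]
{1, 2, 3, 4, 5} --b--> {1, 2, 3, 4, 5}  [seen]
{3, 4, 5} --a--> {0, 1, 2, 3, 5}  [new]
{3, 4, 5} --b--> {1, 2, 3, 4, 5}  [seen]
{5} --a--> {1, 2, 3}  [new]
{5} --b--> {1, 3, 4, 5}  [new]
{0, 1, 2, 3, 4, 5} --a--> {0, 1, 2, 3, 4, 5}  [seen]
{0, 1, 2, 3, 4, 5} --b--> {1, 2, 3, 4, 5}  [seen]
{1, 2, 3, 5} --a--> {0, 1, 2, 3, 4, 5}  [seen]
{1, 2, 3, 5} --b--> {1, 3, 4, 5}  [seen]
{0, 1, 2, 3, 5} --a--> {0, 1, 2, 3, 4, 5}  [seen]
{0, 1, 2, 3, 5} --b--> {1, 2, 3, 4, 5}  [seen]
{1, 2, 3} --a--> {0, 2, 3, 4, 5}  [new]
{1, 2, 3} --b--> {1, 3, 5}  [new]
{1, 3, 4, 5} --a--> {0, 1, 2, 3, 5}  [seen]
{1, 3, 4, 5} --b--> {1, 2, 3, 4, 5}  [seen]
{0, 2, 3, 4, 5} --a--> {0, 1, 2, 3, 4, 5}  [seen]
{0, 2, 3, 4, 5} --b--> {1, 2, 3, 4, 5}  [seen]
{1, 3, 5} --a--> {0, 1, 2, 3, 5}  [seen]
{1, 3, 5} --b--> {1, 3, 4, 5}  [seen]
Reachable DFA states: {0}, {1, 4, 5}, {2}, {0, 1, 2, 3}, {1, 2, 3, 4, 5}, {3, 4, 5}, {5}, {0, 1, 2, 3, 4, 5}, {1, 2, 3, 5}, {0, 1, 2, 3, 5}, {1, 2, 3}, {1, 3, 4, 5}, {0, 2, 3, 4, 5}, {1, 3, 5}.

14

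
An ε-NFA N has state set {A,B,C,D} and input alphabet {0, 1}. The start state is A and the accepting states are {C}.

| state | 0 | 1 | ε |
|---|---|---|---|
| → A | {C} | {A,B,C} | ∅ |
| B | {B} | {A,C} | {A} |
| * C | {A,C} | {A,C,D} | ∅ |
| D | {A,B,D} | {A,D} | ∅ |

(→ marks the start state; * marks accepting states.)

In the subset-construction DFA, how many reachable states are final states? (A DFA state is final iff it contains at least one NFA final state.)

Start state of the DFA: {A} (ε-closure of the NFA start).
{A} --0--> {C}  [new]
{A} --1--> {A,B,C}  [new]
{C} --0--> {A,C}  [new]
{C} --1--> {A,C,D}  [new]
{A,B,C} --0--> {A,B,C}  [seen]
{A,B,C} --1--> {A,B,C,D}  [new]
{A,C} --0--> {A,C}  [seen]
{A,C} --1--> {A,B,C,D}  [seen]
{A,C,D} --0--> {A,B,C,D}  [seen]
{A,C,D} --1--> {A,B,C,D}  [seen]
{A,B,C,D} --0--> {A,B,C,D}  [seen]
{A,B,C,D} --1--> {A,B,C,D}  [seen]
Reachable DFA states: {A}, {C}, {A,B,C}, {A,C}, {A,C,D}, {A,B,C,D}.
Accepting DFA states (contain an NFA accepting state): {C}, {A,B,C}, {A,C}, {A,C,D}, {A,B,C,D}.

5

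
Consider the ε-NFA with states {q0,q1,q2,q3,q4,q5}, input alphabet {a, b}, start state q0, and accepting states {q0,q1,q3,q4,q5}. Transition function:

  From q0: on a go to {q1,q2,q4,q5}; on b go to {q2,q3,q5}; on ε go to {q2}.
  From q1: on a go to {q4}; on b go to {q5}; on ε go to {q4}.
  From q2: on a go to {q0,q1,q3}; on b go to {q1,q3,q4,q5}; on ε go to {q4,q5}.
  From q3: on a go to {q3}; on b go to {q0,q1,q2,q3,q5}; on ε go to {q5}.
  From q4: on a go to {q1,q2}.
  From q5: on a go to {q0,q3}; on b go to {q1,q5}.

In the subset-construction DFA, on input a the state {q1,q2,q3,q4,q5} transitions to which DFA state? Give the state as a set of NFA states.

δ(q1,a) = {q4}; δ(q2,a) = {q0,q1,q3}; δ(q3,a) = {q3}; δ(q4,a) = {q1,q2}; δ(q5,a) = {q0,q3}.
Union: {q0,q1,q2,q3,q4}.
ε-closure gives {q0,q1,q2,q3,q4,q5}.

{q0,q1,q2,q3,q4,q5}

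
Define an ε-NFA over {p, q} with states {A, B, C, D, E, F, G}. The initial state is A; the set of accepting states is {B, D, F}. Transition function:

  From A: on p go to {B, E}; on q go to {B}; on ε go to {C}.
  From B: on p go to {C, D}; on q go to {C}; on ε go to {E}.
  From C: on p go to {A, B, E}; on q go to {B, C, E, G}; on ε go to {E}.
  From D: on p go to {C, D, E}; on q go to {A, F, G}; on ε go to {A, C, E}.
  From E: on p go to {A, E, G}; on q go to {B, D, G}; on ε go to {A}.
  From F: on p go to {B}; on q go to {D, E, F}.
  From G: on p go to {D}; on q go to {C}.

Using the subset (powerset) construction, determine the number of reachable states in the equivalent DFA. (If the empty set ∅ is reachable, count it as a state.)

Start state of the DFA: {A, C, E} (ε-closure of the NFA start).
{A, C, E} --p--> {A, B, C, E, G}  [new]
{A, C, E} --q--> {A, B, C, D, E, G}  [new]
{A, B, C, E, G} --p--> {A, B, C, D, E, G}  [seen]
{A, B, C, E, G} --q--> {A, B, C, D, E, G}  [seen]
{A, B, C, D, E, G} --p--> {A, B, C, D, E, G}  [seen]
{A, B, C, D, E, G} --q--> {A, B, C, D, E, F, G}  [new]
{A, B, C, D, E, F, G} --p--> {A, B, C, D, E, G}  [seen]
{A, B, C, D, E, F, G} --q--> {A, B, C, D, E, F, G}  [seen]
Reachable DFA states: {A, C, E}, {A, B, C, E, G}, {A, B, C, D, E, G}, {A, B, C, D, E, F, G}.

4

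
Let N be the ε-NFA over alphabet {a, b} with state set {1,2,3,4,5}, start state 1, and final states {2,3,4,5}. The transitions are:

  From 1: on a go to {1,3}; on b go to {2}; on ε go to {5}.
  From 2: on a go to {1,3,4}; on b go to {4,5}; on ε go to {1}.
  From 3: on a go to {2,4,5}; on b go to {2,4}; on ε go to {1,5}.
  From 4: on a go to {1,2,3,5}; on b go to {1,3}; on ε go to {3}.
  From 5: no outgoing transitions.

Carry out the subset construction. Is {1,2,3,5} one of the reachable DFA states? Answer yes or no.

no

Start state of the DFA: {1,5} (ε-closure of the NFA start).
{1,5} --a--> {1,3,5}  [new]
{1,5} --b--> {1,2,5}  [new]
{1,3,5} --a--> {1,2,3,4,5}  [new]
{1,3,5} --b--> {1,2,3,4,5}  [seen]
{1,2,5} --a--> {1,3,4,5}  [new]
{1,2,5} --b--> {1,2,3,4,5}  [seen]
{1,2,3,4,5} --a--> {1,2,3,4,5}  [seen]
{1,2,3,4,5} --b--> {1,2,3,4,5}  [seen]
{1,3,4,5} --a--> {1,2,3,4,5}  [seen]
{1,3,4,5} --b--> {1,2,3,4,5}  [seen]
Reachable DFA states: {1,5}, {1,3,5}, {1,2,5}, {1,2,3,4,5}, {1,3,4,5}.
{1,2,3,5} is not among them.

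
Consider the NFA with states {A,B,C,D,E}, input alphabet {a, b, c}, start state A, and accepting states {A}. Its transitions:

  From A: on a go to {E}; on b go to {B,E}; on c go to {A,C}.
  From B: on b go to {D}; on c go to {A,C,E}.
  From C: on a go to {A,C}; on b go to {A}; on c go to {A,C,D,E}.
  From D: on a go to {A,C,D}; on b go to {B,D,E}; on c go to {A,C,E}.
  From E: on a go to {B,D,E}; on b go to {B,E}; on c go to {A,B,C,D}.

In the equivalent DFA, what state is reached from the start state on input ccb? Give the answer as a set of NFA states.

Start: {A}.
δ(A,c) = {A,C}.
Union: {A,C}.
After c: {A,C}.
δ(A,c) = {A,C}; δ(C,c) = {A,C,D,E}.
Union: {A,C,D,E}.
After c: {A,C,D,E}.
δ(A,b) = {B,E}; δ(C,b) = {A}; δ(D,b) = {B,D,E}; δ(E,b) = {B,E}.
Union: {A,B,D,E}.
After b: {A,B,D,E}.

{A,B,D,E}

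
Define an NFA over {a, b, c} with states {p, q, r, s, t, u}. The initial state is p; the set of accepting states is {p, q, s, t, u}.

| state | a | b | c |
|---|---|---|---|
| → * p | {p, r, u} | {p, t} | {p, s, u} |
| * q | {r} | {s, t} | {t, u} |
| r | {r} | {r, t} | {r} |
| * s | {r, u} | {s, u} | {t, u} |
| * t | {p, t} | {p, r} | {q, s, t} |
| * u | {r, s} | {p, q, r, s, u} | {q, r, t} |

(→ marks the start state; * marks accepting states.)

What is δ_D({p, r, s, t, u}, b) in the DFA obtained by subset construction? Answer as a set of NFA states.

{p, q, r, s, t, u}

δ(p,b) = {p, t}; δ(r,b) = {r, t}; δ(s,b) = {s, u}; δ(t,b) = {p, r}; δ(u,b) = {p, q, r, s, u}.
Union: {p, q, r, s, t, u}.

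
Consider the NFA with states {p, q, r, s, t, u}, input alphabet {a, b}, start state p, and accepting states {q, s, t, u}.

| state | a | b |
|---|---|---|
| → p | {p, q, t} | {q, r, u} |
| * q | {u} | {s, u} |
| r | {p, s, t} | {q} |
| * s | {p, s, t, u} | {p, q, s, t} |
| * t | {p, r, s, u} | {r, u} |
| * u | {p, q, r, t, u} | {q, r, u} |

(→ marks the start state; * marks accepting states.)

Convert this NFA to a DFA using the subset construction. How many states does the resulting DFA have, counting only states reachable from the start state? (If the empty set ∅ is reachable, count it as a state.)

Start state of the DFA: {p}.
{p} --a--> {p, q, t}  [new]
{p} --b--> {q, r, u}  [new]
{p, q, t} --a--> {p, q, r, s, t, u}  [new]
{p, q, t} --b--> {q, r, s, u}  [new]
{q, r, u} --a--> {p, q, r, s, t, u}  [seen]
{q, r, u} --b--> {q, r, s, u}  [seen]
{p, q, r, s, t, u} --a--> {p, q, r, s, t, u}  [seen]
{p, q, r, s, t, u} --b--> {p, q, r, s, t, u}  [seen]
{q, r, s, u} --a--> {p, q, r, s, t, u}  [seen]
{q, r, s, u} --b--> {p, q, r, s, t, u}  [seen]
Reachable DFA states: {p}, {p, q, t}, {q, r, u}, {p, q, r, s, t, u}, {q, r, s, u}.

5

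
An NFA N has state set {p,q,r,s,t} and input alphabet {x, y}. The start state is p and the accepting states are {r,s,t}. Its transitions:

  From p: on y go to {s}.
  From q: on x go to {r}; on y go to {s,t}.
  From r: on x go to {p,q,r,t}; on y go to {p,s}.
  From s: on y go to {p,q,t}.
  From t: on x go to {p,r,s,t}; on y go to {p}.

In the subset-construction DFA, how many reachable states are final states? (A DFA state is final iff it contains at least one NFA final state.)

6

Start state of the DFA: {p}.
{p} --x--> ∅  [new]
{p} --y--> {s}  [new]
∅ --x--> ∅  [seen]
∅ --y--> ∅  [seen]
{s} --x--> ∅  [seen]
{s} --y--> {p,q,t}  [new]
{p,q,t} --x--> {p,r,s,t}  [new]
{p,q,t} --y--> {p,s,t}  [new]
{p,r,s,t} --x--> {p,q,r,s,t}  [new]
{p,r,s,t} --y--> {p,q,s,t}  [new]
{p,s,t} --x--> {p,r,s,t}  [seen]
{p,s,t} --y--> {p,q,s,t}  [seen]
{p,q,r,s,t} --x--> {p,q,r,s,t}  [seen]
{p,q,r,s,t} --y--> {p,q,s,t}  [seen]
{p,q,s,t} --x--> {p,r,s,t}  [seen]
{p,q,s,t} --y--> {p,q,s,t}  [seen]
Reachable DFA states: {p}, ∅, {s}, {p,q,t}, {p,r,s,t}, {p,s,t}, {p,q,r,s,t}, {p,q,s,t}.
Accepting DFA states (contain an NFA accepting state): {s}, {p,q,t}, {p,r,s,t}, {p,s,t}, {p,q,r,s,t}, {p,q,s,t}.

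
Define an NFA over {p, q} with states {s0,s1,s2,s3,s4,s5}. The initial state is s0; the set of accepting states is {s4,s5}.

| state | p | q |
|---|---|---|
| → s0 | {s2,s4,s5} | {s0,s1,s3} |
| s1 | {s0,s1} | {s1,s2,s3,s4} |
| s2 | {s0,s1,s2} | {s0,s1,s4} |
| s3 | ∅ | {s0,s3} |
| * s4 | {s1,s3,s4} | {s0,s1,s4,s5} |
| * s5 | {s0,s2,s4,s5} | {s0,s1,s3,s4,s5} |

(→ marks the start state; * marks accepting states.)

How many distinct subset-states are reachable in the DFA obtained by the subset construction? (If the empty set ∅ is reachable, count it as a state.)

7

Start state of the DFA: {s0}.
{s0} --p--> {s2,s4,s5}  [new]
{s0} --q--> {s0,s1,s3}  [new]
{s2,s4,s5} --p--> {s0,s1,s2,s3,s4,s5}  [new]
{s2,s4,s5} --q--> {s0,s1,s3,s4,s5}  [new]
{s0,s1,s3} --p--> {s0,s1,s2,s4,s5}  [new]
{s0,s1,s3} --q--> {s0,s1,s2,s3,s4}  [new]
{s0,s1,s2,s3,s4,s5} --p--> {s0,s1,s2,s3,s4,s5}  [seen]
{s0,s1,s2,s3,s4,s5} --q--> {s0,s1,s2,s3,s4,s5}  [seen]
{s0,s1,s3,s4,s5} --p--> {s0,s1,s2,s3,s4,s5}  [seen]
{s0,s1,s3,s4,s5} --q--> {s0,s1,s2,s3,s4,s5}  [seen]
{s0,s1,s2,s4,s5} --p--> {s0,s1,s2,s3,s4,s5}  [seen]
{s0,s1,s2,s4,s5} --q--> {s0,s1,s2,s3,s4,s5}  [seen]
{s0,s1,s2,s3,s4} --p--> {s0,s1,s2,s3,s4,s5}  [seen]
{s0,s1,s2,s3,s4} --q--> {s0,s1,s2,s3,s4,s5}  [seen]
Reachable DFA states: {s0}, {s2,s4,s5}, {s0,s1,s3}, {s0,s1,s2,s3,s4,s5}, {s0,s1,s3,s4,s5}, {s0,s1,s2,s4,s5}, {s0,s1,s2,s3,s4}.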